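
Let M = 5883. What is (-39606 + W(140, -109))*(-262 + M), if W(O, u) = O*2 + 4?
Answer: -221028962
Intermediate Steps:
W(O, u) = 4 + 2*O (W(O, u) = 2*O + 4 = 4 + 2*O)
(-39606 + W(140, -109))*(-262 + M) = (-39606 + (4 + 2*140))*(-262 + 5883) = (-39606 + (4 + 280))*5621 = (-39606 + 284)*5621 = -39322*5621 = -221028962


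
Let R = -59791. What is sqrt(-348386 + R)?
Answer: 3*I*sqrt(45353) ≈ 638.89*I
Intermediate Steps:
sqrt(-348386 + R) = sqrt(-348386 - 59791) = sqrt(-408177) = 3*I*sqrt(45353)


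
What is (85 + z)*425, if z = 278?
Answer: 154275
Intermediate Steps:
(85 + z)*425 = (85 + 278)*425 = 363*425 = 154275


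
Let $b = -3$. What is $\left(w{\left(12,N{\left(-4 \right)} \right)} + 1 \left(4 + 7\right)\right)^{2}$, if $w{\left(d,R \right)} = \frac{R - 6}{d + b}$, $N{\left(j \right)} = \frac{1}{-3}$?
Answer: $\frac{77284}{729} \approx 106.01$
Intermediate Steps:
$N{\left(j \right)} = - \frac{1}{3}$
$w{\left(d,R \right)} = \frac{-6 + R}{-3 + d}$ ($w{\left(d,R \right)} = \frac{R - 6}{d - 3} = \frac{-6 + R}{-3 + d}$)
$\left(w{\left(12,N{\left(-4 \right)} \right)} + 1 \left(4 + 7\right)\right)^{2} = \left(\frac{-6 - \frac{1}{3}}{-3 + 12} + 1 \left(4 + 7\right)\right)^{2} = \left(\frac{1}{9} \left(- \frac{19}{3}\right) + 1 \cdot 11\right)^{2} = \left(\frac{1}{9} \left(- \frac{19}{3}\right) + 11\right)^{2} = \left(- \frac{19}{27} + 11\right)^{2} = \left(\frac{278}{27}\right)^{2} = \frac{77284}{729}$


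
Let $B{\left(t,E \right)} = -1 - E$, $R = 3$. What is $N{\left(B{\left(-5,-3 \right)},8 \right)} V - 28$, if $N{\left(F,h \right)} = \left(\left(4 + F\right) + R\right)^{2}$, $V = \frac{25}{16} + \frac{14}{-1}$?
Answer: $- \frac{16567}{16} \approx -1035.4$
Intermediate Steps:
$V = - \frac{199}{16}$ ($V = 25 \cdot \frac{1}{16} + 14 \left(-1\right) = \frac{25}{16} - 14 = - \frac{199}{16} \approx -12.438$)
$N{\left(F,h \right)} = \left(7 + F\right)^{2}$ ($N{\left(F,h \right)} = \left(\left(4 + F\right) + 3\right)^{2} = \left(7 + F\right)^{2}$)
$N{\left(B{\left(-5,-3 \right)},8 \right)} V - 28 = \left(7 - -2\right)^{2} \left(- \frac{199}{16}\right) - 28 = \left(7 + \left(-1 + 3\right)\right)^{2} \left(- \frac{199}{16}\right) - 28 = \left(7 + 2\right)^{2} \left(- \frac{199}{16}\right) - 28 = 9^{2} \left(- \frac{199}{16}\right) - 28 = 81 \left(- \frac{199}{16}\right) - 28 = - \frac{16119}{16} - 28 = - \frac{16567}{16}$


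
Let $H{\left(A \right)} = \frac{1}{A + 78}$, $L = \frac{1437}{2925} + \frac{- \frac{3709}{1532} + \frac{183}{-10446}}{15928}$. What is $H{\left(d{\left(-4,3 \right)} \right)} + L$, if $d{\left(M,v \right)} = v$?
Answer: $\frac{563073070273013}{1118374260775200} \approx 0.50347$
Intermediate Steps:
$L = \frac{20343184467919}{41421268917600}$ ($L = 1437 \cdot \frac{1}{2925} + \left(\left(-3709\right) \frac{1}{1532} + 183 \left(- \frac{1}{10446}\right)\right) \frac{1}{15928} = \frac{479}{975} + \left(- \frac{3709}{1532} - \frac{61}{3482}\right) \frac{1}{15928} = \frac{479}{975} - \frac{6504095}{42483352736} = \frac{20343184467919}{41421268917600} \approx 0.49113$)
$H{\left(A \right)} = \frac{1}{78 + A}$
$H{\left(d{\left(-4,3 \right)} \right)} + L = \frac{1}{78 + 3} + \frac{20343184467919}{41421268917600} = \frac{1}{81} + \frac{20343184467919}{41421268917600} = \frac{563073070273013}{1118374260775200}$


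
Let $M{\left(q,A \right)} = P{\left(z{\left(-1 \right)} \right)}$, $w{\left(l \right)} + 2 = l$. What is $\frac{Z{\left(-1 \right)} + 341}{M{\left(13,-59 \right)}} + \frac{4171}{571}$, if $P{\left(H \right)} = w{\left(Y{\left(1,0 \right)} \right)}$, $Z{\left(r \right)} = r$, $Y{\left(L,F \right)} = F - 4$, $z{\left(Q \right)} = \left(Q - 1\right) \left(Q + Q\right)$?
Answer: $- \frac{84557}{1713} \approx -49.362$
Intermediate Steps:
$z{\left(Q \right)} = 2 Q \left(-1 + Q\right)$ ($z{\left(Q \right)} = \left(-1 + Q\right) 2 Q = 2 Q \left(-1 + Q\right)$)
$Y{\left(L,F \right)} = -4 + F$
$w{\left(l \right)} = -2 + l$
$P{\left(H \right)} = -6$ ($P{\left(H \right)} = -2 + \left(-4 + 0\right) = -2 - 4 = -6$)
$M{\left(q,A \right)} = -6$
$\frac{Z{\left(-1 \right)} + 341}{M{\left(13,-59 \right)}} + \frac{4171}{571} = \frac{-1 + 341}{-6} + \frac{4171}{571} = 340 \left(- \frac{1}{6}\right) + 4171 \cdot \frac{1}{571} = - \frac{170}{3} + \frac{4171}{571} = - \frac{84557}{1713}$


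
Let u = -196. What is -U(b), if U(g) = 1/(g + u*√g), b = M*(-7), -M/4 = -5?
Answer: 1/38556 - I*√35/13770 ≈ 2.5936e-5 - 0.00042964*I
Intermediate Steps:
M = 20 (M = -4*(-5) = 20)
b = -140 (b = 20*(-7) = -140)
U(g) = 1/(g - 196*√g)
-U(b) = -1/(-140 - 392*I*√35)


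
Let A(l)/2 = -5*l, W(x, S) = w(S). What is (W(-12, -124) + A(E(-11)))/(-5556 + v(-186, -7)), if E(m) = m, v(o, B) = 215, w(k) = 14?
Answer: -124/5341 ≈ -0.023217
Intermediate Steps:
W(x, S) = 14
A(l) = -10*l (A(l) = 2*(-5*l) = -10*l)
(W(-12, -124) + A(E(-11)))/(-5556 + v(-186, -7)) = (14 - 10*(-11))/(-5556 + 215) = (14 + 110)/(-5341) = 124*(-1/5341) = -124/5341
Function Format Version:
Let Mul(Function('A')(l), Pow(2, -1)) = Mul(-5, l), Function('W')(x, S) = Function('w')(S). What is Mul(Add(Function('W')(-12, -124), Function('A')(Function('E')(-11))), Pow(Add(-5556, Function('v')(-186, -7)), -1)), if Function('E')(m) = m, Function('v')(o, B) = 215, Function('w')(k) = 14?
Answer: Rational(-124, 5341) ≈ -0.023217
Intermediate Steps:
Function('W')(x, S) = 14
Function('A')(l) = Mul(-10, l) (Function('A')(l) = Mul(2, Mul(-5, l)) = Mul(-10, l))
Mul(Add(Function('W')(-12, -124), Function('A')(Function('E')(-11))), Pow(Add(-5556, Function('v')(-186, -7)), -1)) = Mul(Add(14, Mul(-10, -11)), Pow(Add(-5556, 215), -1)) = Mul(Add(14, 110), Pow(-5341, -1)) = Mul(124, Rational(-1, 5341)) = Rational(-124, 5341)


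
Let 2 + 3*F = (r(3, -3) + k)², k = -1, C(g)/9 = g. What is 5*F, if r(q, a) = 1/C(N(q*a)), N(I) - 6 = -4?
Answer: -1795/972 ≈ -1.8467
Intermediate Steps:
N(I) = 2 (N(I) = 6 - 4 = 2)
C(g) = 9*g
r(q, a) = 1/18 (r(q, a) = 1/(9*2) = 1/18)
F = -359/972 (F = -⅔ + (1/18 - 1)²/3 = -⅔ + (-17/18)²/3 = -⅔ + (⅓)*(289/324) = -⅔ + 289/972 = -359/972 ≈ -0.36934)
5*F = 5*(-359/972) = -1795/972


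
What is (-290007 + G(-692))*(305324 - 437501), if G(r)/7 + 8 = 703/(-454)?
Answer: 17406854789571/454 ≈ 3.8341e+10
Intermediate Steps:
G(r) = -30345/454 (G(r) = -56 + 7*(703/(-454)) = -56 + 7*(703*(-1/454)) = -56 + 7*(-703/454) = -56 - 4921/454 = -30345/454)
(-290007 + G(-692))*(305324 - 437501) = (-290007 - 30345/454)*(305324 - 437501) = -131693523/454*(-132177) = 17406854789571/454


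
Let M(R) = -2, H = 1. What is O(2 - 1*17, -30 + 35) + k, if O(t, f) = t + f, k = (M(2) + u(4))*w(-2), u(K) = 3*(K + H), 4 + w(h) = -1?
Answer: -75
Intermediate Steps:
w(h) = -5 (w(h) = -4 - 1 = -5)
u(K) = 3 + 3*K (u(K) = 3*(K + 1) = 3*(1 + K) = 3 + 3*K)
k = -65 (k = (-2 + (3 + 3*4))*(-5) = (-2 + (3 + 12))*(-5) = (-2 + 15)*(-5) = 13*(-5) = -65)
O(t, f) = f + t
O(2 - 1*17, -30 + 35) + k = ((-30 + 35) + (2 - 1*17)) - 65 = (5 + (2 - 17)) - 65 = (5 - 15) - 65 = -10 - 65 = -75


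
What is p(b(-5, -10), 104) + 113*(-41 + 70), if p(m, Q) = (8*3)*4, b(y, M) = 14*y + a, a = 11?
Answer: 3373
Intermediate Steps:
b(y, M) = 11 + 14*y (b(y, M) = 14*y + 11 = 11 + 14*y)
p(m, Q) = 96 (p(m, Q) = 24*4 = 96)
p(b(-5, -10), 104) + 113*(-41 + 70) = 96 + 113*(-41 + 70) = 96 + 113*29 = 96 + 3277 = 3373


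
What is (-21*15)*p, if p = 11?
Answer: -3465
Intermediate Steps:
(-21*15)*p = -21*15*11 = -315*11 = -3465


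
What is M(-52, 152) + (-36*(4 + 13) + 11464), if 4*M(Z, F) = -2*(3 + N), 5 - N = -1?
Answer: 21695/2 ≈ 10848.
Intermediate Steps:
N = 6 (N = 5 - 1*(-1) = 5 + 1 = 6)
M(Z, F) = -9/2 (M(Z, F) = (-2*(3 + 6))/4 = (-2*9)/4 = (¼)*(-18) = -9/2)
M(-52, 152) + (-36*(4 + 13) + 11464) = -9/2 + (-36*(4 + 13) + 11464) = -9/2 + (-36*17 + 11464) = -9/2 + (-612 + 11464) = -9/2 + 10852 = 21695/2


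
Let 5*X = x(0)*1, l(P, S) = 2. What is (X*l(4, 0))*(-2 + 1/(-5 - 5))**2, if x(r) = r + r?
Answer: 0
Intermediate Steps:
x(r) = 2*r
X = 0 (X = ((2*0)*1)/5 = (0*1)/5 = (1/5)*0 = 0)
(X*l(4, 0))*(-2 + 1/(-5 - 5))**2 = (0*2)*(-2 + 1/(-5 - 5))**2 = 0*(-2 + 1/(-10))**2 = 0*(-2 - 1/10)**2 = 0*(-21/10)**2 = 0*(441/100) = 0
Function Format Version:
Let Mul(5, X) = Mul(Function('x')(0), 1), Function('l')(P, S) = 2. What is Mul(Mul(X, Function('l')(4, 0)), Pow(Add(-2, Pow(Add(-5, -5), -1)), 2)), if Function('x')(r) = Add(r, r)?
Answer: 0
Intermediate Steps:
Function('x')(r) = Mul(2, r)
X = 0 (X = Mul(Rational(1, 5), Mul(Mul(2, 0), 1)) = Mul(Rational(1, 5), Mul(0, 1)) = Mul(Rational(1, 5), 0) = 0)
Mul(Mul(X, Function('l')(4, 0)), Pow(Add(-2, Pow(Add(-5, -5), -1)), 2)) = Mul(Mul(0, 2), Pow(Add(-2, Pow(Add(-5, -5), -1)), 2)) = Mul(0, Pow(Add(-2, Pow(-10, -1)), 2)) = Mul(0, Pow(Add(-2, Rational(-1, 10)), 2)) = Mul(0, Pow(Rational(-21, 10), 2)) = Mul(0, Rational(441, 100)) = 0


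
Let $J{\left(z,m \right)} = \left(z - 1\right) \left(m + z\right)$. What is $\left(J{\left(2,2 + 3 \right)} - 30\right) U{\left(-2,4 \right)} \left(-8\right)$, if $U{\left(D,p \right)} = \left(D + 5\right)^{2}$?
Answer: $1656$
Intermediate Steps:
$J{\left(z,m \right)} = \left(-1 + z\right) \left(m + z\right)$
$U{\left(D,p \right)} = \left(5 + D\right)^{2}$
$\left(J{\left(2,2 + 3 \right)} - 30\right) U{\left(-2,4 \right)} \left(-8\right) = \left(\left(2^{2} - \left(2 + 3\right) - 2 + \left(2 + 3\right) 2\right) - 30\right) \left(5 - 2\right)^{2} \left(-8\right) = \left(\left(4 - 5 - 2 + 5 \cdot 2\right) - 30\right) 3^{2} \left(-8\right) = \left(\left(4 - 5 - 2 + 10\right) - 30\right) 9 \left(-8\right) = \left(7 - 30\right) 9 \left(-8\right) = \left(-23\right) 9 \left(-8\right) = \left(-207\right) \left(-8\right) = 1656$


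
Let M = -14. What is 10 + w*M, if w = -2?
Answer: 38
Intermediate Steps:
10 + w*M = 10 - 2*(-14) = 10 + 28 = 38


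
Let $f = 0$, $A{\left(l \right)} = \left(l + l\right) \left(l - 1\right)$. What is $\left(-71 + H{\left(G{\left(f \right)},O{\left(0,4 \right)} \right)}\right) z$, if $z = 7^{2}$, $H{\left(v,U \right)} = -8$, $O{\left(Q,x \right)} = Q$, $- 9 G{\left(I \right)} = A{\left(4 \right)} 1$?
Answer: $-3871$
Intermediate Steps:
$A{\left(l \right)} = 2 l \left(-1 + l\right)$
$G{\left(I \right)} = - \frac{8}{3}$ ($G{\left(I \right)} = - \frac{2 \cdot 4 \left(-1 + 4\right) 1}{9} = - \frac{2 \cdot 4 \cdot 3 \cdot 1}{9} = - \frac{24 \cdot 1}{9} = \left(- \frac{1}{9}\right) 24 = - \frac{8}{3}$)
$z = 49$
$\left(-71 + H{\left(G{\left(f \right)},O{\left(0,4 \right)} \right)}\right) z = \left(-71 - 8\right) 49 = \left(-79\right) 49 = -3871$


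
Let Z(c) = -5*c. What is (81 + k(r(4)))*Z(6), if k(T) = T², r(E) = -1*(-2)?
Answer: -2550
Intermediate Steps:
r(E) = 2
(81 + k(r(4)))*Z(6) = (81 + 2²)*(-5*6) = (81 + 4)*(-30) = 85*(-30) = -2550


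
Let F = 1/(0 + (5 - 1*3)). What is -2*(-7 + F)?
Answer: 13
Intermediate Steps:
F = 1/2 (F = 1/(0 + (5 - 3)) = 1/(0 + 2) = 1/2 ≈ 0.50000)
-2*(-7 + F) = -2*(-7 + 1/2) = -2*(-13/2) = 13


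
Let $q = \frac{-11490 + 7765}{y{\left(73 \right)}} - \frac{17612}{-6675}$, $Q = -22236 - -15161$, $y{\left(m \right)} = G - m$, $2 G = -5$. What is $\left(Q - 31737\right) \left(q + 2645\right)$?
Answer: $- \frac{105504591933044}{1007925} \approx -1.0468 \cdot 10^{8}$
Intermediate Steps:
$G = - \frac{5}{2}$ ($G = \frac{1}{2} \left(-5\right) = - \frac{5}{2} \approx -2.5$)
$y{\left(m \right)} = - \frac{5}{2} - m$
$Q = -7075$ ($Q = -22236 + 15161 = -7075$)
$q = \frac{52388162}{1007925}$ ($q = \frac{-11490 + 7765}{- \frac{5}{2} - 73} - \frac{17612}{-6675} = - \frac{3725}{- \frac{5}{2} - 73} - - \frac{17612}{6675} = - \frac{3725}{- \frac{151}{2}} + \frac{17612}{6675} = \left(-3725\right) \left(- \frac{2}{151}\right) + \frac{17612}{6675} = \frac{7450}{151} + \frac{17612}{6675} = \frac{52388162}{1007925} \approx 51.976$)
$\left(Q - 31737\right) \left(q + 2645\right) = \left(-7075 - 31737\right) \left(\frac{52388162}{1007925} + 2645\right) = \left(-38812\right) \frac{2718349787}{1007925} = - \frac{105504591933044}{1007925}$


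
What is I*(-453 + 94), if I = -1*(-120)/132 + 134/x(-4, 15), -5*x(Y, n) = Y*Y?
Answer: 1294195/88 ≈ 14707.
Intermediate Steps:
x(Y, n) = -Y²/5 (x(Y, n) = -Y*Y/5 = -Y²/5)
I = -3605/88 (I = -1*(-120)/132 + 134/((-⅕*(-4)²)) = 120*(1/132) + 134/((-⅕*16)) = 10/11 + 134/(-16/5) = 10/11 + 134*(-5/16) = 10/11 - 335/8 = -3605/88 ≈ -40.966)
I*(-453 + 94) = -3605*(-453 + 94)/88 = -3605/88*(-359) = 1294195/88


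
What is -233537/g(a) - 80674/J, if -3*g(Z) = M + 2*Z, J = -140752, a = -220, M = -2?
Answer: -1297062389/818584 ≈ -1584.5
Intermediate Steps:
g(Z) = ⅔ - 2*Z/3 (g(Z) = -(-2 + 2*Z)/3 = ⅔ - 2*Z/3)
-233537/g(a) - 80674/J = -233537/(⅔ - ⅔*(-220)) - 80674/(-140752) = -233537/(⅔ + 440/3) - 80674*(-1/140752) = -233537/442/3 + 2123/3704 = -233537*3/442 + 2123/3704 = -700611/442 + 2123/3704 = -1297062389/818584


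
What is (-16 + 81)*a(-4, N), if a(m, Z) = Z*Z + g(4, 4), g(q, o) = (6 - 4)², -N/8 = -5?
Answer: 104260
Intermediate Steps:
N = 40 (N = -8*(-5) = 40)
g(q, o) = 4 (g(q, o) = 2² = 4)
a(m, Z) = 4 + Z² (a(m, Z) = Z*Z + 4 = Z² + 4 = 4 + Z²)
(-16 + 81)*a(-4, N) = (-16 + 81)*(4 + 40²) = 65*(4 + 1600) = 65*1604 = 104260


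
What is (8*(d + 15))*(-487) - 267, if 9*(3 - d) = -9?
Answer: -74291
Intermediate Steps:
d = 4 (d = 3 - ⅑*(-9) = 3 + 1 = 4)
(8*(d + 15))*(-487) - 267 = (8*(4 + 15))*(-487) - 267 = (8*19)*(-487) - 267 = 152*(-487) - 267 = -74024 - 267 = -74291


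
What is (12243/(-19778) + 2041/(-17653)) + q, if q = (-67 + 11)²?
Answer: 99513617277/31740094 ≈ 3135.3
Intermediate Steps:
q = 3136 (q = (-56)² = 3136)
(12243/(-19778) + 2041/(-17653)) + q = (12243/(-19778) + 2041/(-17653)) + 3136 = (12243*(-1/19778) + 2041*(-1/17653)) + 3136 = (-1113/1798 - 2041/17653) + 3136 = -23317507/31740094 + 3136 = 99513617277/31740094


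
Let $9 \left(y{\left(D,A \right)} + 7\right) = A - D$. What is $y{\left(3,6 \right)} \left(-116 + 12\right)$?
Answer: $\frac{2080}{3} \approx 693.33$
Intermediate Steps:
$y{\left(D,A \right)} = -7 - \frac{D}{9} + \frac{A}{9}$ ($y{\left(D,A \right)} = -7 + \frac{A - D}{9} = -7 + \left(- \frac{D}{9} + \frac{A}{9}\right) = -7 - \frac{D}{9} + \frac{A}{9}$)
$y{\left(3,6 \right)} \left(-116 + 12\right) = \left(-7 - \frac{1}{3} + \frac{1}{9} \cdot 6\right) \left(-116 + 12\right) = \left(-7 - \frac{1}{3} + \frac{2}{3}\right) \left(-104\right) = \left(- \frac{20}{3}\right) \left(-104\right) = \frac{2080}{3}$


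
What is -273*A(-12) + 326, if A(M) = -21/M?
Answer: -607/4 ≈ -151.75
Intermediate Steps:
-273*A(-12) + 326 = -(-5733)/(-12) + 326 = -(-5733)*(-1)/12 + 326 = -273*7/4 + 326 = -1911/4 + 326 = -607/4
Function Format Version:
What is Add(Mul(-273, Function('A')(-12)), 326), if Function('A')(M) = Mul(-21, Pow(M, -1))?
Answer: Rational(-607, 4) ≈ -151.75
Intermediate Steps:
Add(Mul(-273, Function('A')(-12)), 326) = Add(Mul(-273, Mul(-21, Pow(-12, -1))), 326) = Add(Mul(-273, Mul(-21, Rational(-1, 12))), 326) = Add(Mul(-273, Rational(7, 4)), 326) = Add(Rational(-1911, 4), 326) = Rational(-607, 4)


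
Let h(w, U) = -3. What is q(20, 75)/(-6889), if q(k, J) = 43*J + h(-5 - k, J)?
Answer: -3222/6889 ≈ -0.46770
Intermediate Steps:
q(k, J) = -3 + 43*J (q(k, J) = 43*J - 3 = -3 + 43*J)
q(20, 75)/(-6889) = (-3 + 43*75)/(-6889) = (-3 + 3225)*(-1/6889) = 3222*(-1/6889) = -3222/6889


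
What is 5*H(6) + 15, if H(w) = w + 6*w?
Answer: 225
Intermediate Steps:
H(w) = 7*w
5*H(6) + 15 = 5*(7*6) + 15 = 5*42 + 15 = 210 + 15 = 225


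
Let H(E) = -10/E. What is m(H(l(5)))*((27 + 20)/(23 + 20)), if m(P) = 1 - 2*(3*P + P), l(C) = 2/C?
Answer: 9447/43 ≈ 219.70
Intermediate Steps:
m(P) = 1 - 8*P
m(H(l(5)))*((27 + 20)/(23 + 20)) = (1 - (-80)/(2/5))*((27 + 20)/(23 + 20)) = (1 - (-80)/(2*(1/5)))*(47/43) = (1 - (-80)/2/5)*(47*(1/43)) = (1 - (-80)*5/2)*(47/43) = (1 - 8*(-25))*(47/43) = (1 + 200)*(47/43) = 201*(47/43) = 9447/43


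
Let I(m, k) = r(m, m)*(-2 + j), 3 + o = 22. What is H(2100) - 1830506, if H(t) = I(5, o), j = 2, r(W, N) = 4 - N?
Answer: -1830506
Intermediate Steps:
o = 19 (o = -3 + 22 = 19)
I(m, k) = 0 (I(m, k) = (4 - m)*(-2 + 2) = (4 - m)*0 = 0)
H(t) = 0
H(2100) - 1830506 = 0 - 1830506 = -1830506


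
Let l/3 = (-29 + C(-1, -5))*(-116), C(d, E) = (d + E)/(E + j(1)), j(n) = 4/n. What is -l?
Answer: -8004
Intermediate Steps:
C(d, E) = (E + d)/(4 + E) (C(d, E) = (d + E)/(E + 4/1) = (E + d)/(E + 4*1) = (E + d)/(E + 4) = (E + d)/(4 + E))
l = 8004 (l = 3*((-29 + (-5 - 1)/(4 - 5))*(-116)) = 3*((-29 - 6/(-1))*(-116)) = 3*((-29 - 1*(-6))*(-116)) = 3*((-29 + 6)*(-116)) = 3*(-23*(-116)) = 3*2668 = 8004)
-l = -1*8004 = -8004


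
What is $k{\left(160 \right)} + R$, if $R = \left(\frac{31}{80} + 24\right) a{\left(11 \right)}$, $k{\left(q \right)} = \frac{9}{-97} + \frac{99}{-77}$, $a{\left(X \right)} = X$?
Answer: $\frac{14497139}{54320} \approx 266.88$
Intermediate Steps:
$k{\left(q \right)} = - \frac{936}{679}$ ($k{\left(q \right)} = 9 \left(- \frac{1}{97}\right) + 99 \left(- \frac{1}{77}\right) = - \frac{9}{97} - \frac{9}{7} = - \frac{936}{679}$)
$R = \frac{21461}{80}$ ($R = \left(\frac{31}{80} + 24\right) 11 = \frac{1951}{80} \cdot 11 = \frac{21461}{80} \approx 268.26$)
$k{\left(160 \right)} + R = - \frac{936}{679} + \frac{21461}{80} = \frac{14497139}{54320}$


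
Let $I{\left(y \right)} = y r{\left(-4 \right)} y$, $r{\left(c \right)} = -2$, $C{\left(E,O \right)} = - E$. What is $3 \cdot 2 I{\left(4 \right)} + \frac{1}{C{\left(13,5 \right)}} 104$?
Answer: $-200$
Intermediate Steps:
$I{\left(y \right)} = - 2 y^{2}$ ($I{\left(y \right)} = y \left(-2\right) y = - 2 y y = - 2 y^{2}$)
$3 \cdot 2 I{\left(4 \right)} + \frac{1}{C{\left(13,5 \right)}} 104 = 3 \cdot 2 \left(- 2 \cdot 4^{2}\right) + \frac{1}{\left(-1\right) 13} \cdot 104 = 6 \left(\left(-2\right) 16\right) + \frac{1}{-13} \cdot 104 = 6 \left(-32\right) - 8 = -192 - 8 = -200$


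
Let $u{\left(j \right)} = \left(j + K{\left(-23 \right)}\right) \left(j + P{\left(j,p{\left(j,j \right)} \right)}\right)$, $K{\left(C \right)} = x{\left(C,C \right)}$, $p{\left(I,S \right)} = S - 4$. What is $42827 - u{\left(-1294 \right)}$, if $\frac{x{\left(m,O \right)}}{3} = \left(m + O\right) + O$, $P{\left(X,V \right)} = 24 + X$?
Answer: $-3805737$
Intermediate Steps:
$p{\left(I,S \right)} = -4 + S$
$x{\left(m,O \right)} = 3 m + 6 O$ ($x{\left(m,O \right)} = 3 \left(\left(m + O\right) + O\right) = 3 \left(\left(O + m\right) + O\right) = 3 \left(m + 2 O\right) = 3 m + 6 O$)
$K{\left(C \right)} = 9 C$ ($K{\left(C \right)} = 3 C + 6 C = 9 C$)
$u{\left(j \right)} = \left(-207 + j\right) \left(24 + 2 j\right)$ ($u{\left(j \right)} = \left(j + 9 \left(-23\right)\right) \left(j + \left(24 + j\right)\right) = \left(j - 207\right) \left(24 + 2 j\right) = \left(-207 + j\right) \left(24 + 2 j\right)$)
$42827 - u{\left(-1294 \right)} = 42827 - \left(-4968 - -504660 + 2 \left(-1294\right)^{2}\right) = 42827 - \left(-4968 + 504660 + 2 \cdot 1674436\right) = 42827 - \left(-4968 + 504660 + 3348872\right) = 42827 - 3848564 = -3805737$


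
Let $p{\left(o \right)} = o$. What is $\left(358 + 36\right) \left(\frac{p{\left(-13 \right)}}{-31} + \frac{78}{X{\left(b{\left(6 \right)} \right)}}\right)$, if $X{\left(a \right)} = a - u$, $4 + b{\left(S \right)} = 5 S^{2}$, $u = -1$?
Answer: $\frac{619762}{1829} \approx 338.85$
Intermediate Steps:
$b{\left(S \right)} = -4 + 5 S^{2}$
$X{\left(a \right)} = 1 + a$ ($X{\left(a \right)} = a - -1 = a + 1 = 1 + a$)
$\left(358 + 36\right) \left(\frac{p{\left(-13 \right)}}{-31} + \frac{78}{X{\left(b{\left(6 \right)} \right)}}\right) = \left(358 + 36\right) \left(- \frac{13}{-31} + \frac{78}{1 - \left(4 - 5 \cdot 6^{2}\right)}\right) = 394 \left(\left(-13\right) \left(- \frac{1}{31}\right) + \frac{78}{1 + \left(-4 + 5 \cdot 36\right)}\right) = 394 \left(\frac{13}{31} + \frac{78}{1 + \left(-4 + 180\right)}\right) = 394 \left(\frac{13}{31} + \frac{78}{1 + 176}\right) = 394 \left(\frac{13}{31} + \frac{78}{177}\right) = 394 \left(\frac{13}{31} + 78 \cdot \frac{1}{177}\right) = 394 \left(\frac{13}{31} + \frac{26}{59}\right) = 394 \cdot \frac{1573}{1829} = \frac{619762}{1829}$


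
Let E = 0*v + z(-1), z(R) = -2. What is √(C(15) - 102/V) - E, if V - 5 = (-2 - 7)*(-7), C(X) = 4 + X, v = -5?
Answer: 2 + √70/2 ≈ 6.1833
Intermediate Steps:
V = 68 (V = 5 + (-2 - 7)*(-7) = 5 - 9*(-7) = 5 + 63 = 68)
E = -2 (E = 0*(-5) - 2 = 0 - 2 = -2)
√(C(15) - 102/V) - E = √((4 + 15) - 102/68) - 1*(-2) = √(19 - 102*1/68) + 2 = √(19 - 3/2) + 2 = √(35/2) + 2 = √70/2 + 2 = 2 + √70/2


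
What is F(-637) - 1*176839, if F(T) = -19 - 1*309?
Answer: -177167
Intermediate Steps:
F(T) = -328 (F(T) = -19 - 309 = -328)
F(-637) - 1*176839 = -328 - 1*176839 = -328 - 176839 = -177167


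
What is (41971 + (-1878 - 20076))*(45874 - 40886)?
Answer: 99844796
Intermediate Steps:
(41971 + (-1878 - 20076))*(45874 - 40886) = (41971 - 21954)*4988 = 20017*4988 = 99844796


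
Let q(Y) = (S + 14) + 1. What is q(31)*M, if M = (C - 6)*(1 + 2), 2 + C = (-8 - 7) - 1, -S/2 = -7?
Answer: -2088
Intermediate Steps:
S = 14 (S = -2*(-7) = 14)
C = -18 (C = -2 + ((-8 - 7) - 1) = -2 + (-15 - 1) = -2 - 16 = -18)
q(Y) = 29 (q(Y) = (14 + 14) + 1 = 28 + 1 = 29)
M = -72 (M = (-18 - 6)*(1 + 2) = -24*3 = -72)
q(31)*M = 29*(-72) = -2088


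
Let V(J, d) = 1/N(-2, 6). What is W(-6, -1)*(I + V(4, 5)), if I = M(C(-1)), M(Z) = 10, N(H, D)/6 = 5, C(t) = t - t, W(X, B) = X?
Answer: -301/5 ≈ -60.200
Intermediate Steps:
C(t) = 0
N(H, D) = 30 (N(H, D) = 6*5 = 30)
I = 10
V(J, d) = 1/30
W(-6, -1)*(I + V(4, 5)) = -6*(10 + 1/30) = -6*301/30 = -301/5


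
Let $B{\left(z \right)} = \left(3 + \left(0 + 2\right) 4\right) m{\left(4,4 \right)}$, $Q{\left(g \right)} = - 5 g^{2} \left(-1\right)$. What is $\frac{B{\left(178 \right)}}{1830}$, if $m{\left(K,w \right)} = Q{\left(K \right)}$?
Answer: $\frac{88}{183} \approx 0.48087$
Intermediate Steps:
$Q{\left(g \right)} = 5 g^{2}$
$m{\left(K,w \right)} = 5 K^{2}$
$B{\left(z \right)} = 880$ ($B{\left(z \right)} = \left(3 + \left(0 + 2\right) 4\right) 5 \cdot 4^{2} = \left(3 + 2 \cdot 4\right) 5 \cdot 16 = \left(3 + 8\right) 80 = 11 \cdot 80 = 880$)
$\frac{B{\left(178 \right)}}{1830} = \frac{880}{1830} = 880 \cdot \frac{1}{1830} = \frac{88}{183}$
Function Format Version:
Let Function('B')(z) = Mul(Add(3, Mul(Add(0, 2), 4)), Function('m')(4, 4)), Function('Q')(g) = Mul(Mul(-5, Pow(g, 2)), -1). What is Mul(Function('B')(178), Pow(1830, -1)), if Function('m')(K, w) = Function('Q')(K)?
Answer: Rational(88, 183) ≈ 0.48087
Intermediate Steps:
Function('Q')(g) = Mul(5, Pow(g, 2))
Function('m')(K, w) = Mul(5, Pow(K, 2))
Function('B')(z) = 880 (Function('B')(z) = Mul(Add(3, Mul(Add(0, 2), 4)), Mul(5, Pow(4, 2))) = Mul(Add(3, Mul(2, 4)), Mul(5, 16)) = Mul(Add(3, 8), 80) = Mul(11, 80) = 880)
Mul(Function('B')(178), Pow(1830, -1)) = Mul(880, Pow(1830, -1)) = Mul(880, Rational(1, 1830)) = Rational(88, 183)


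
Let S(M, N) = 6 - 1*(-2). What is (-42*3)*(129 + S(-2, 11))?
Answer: -17262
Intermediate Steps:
S(M, N) = 8 (S(M, N) = 6 + 2 = 8)
(-42*3)*(129 + S(-2, 11)) = (-42*3)*(129 + 8) = -126*137 = -17262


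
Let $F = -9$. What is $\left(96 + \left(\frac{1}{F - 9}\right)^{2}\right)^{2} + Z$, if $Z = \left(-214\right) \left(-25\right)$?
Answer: $\frac{1529142625}{104976} \approx 14567.0$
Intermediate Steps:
$Z = 5350$
$\left(96 + \left(\frac{1}{F - 9}\right)^{2}\right)^{2} + Z = \left(96 + \left(\frac{1}{-9 - 9}\right)^{2}\right)^{2} + 5350 = \left(96 + \left(\frac{1}{-18}\right)^{2}\right)^{2} + 5350 = \left(96 + \left(- \frac{1}{18}\right)^{2}\right)^{2} + 5350 = \left(96 + \frac{1}{324}\right)^{2} + 5350 = \left(\frac{31105}{324}\right)^{2} + 5350 = \frac{967521025}{104976} + 5350 = \frac{1529142625}{104976}$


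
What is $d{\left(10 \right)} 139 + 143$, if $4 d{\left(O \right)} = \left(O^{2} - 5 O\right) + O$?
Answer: $2228$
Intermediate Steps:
$d{\left(O \right)} = - O + \frac{O^{2}}{4}$ ($d{\left(O \right)} = \frac{\left(O^{2} - 5 O\right) + O}{4} = \frac{O^{2} - 4 O}{4} = - O + \frac{O^{2}}{4}$)
$d{\left(10 \right)} 139 + 143 = \frac{1}{4} \cdot 10 \left(-4 + 10\right) 139 + 143 = \frac{1}{4} \cdot 10 \cdot 6 \cdot 139 + 143 = 15 \cdot 139 + 143 = 2085 + 143 = 2228$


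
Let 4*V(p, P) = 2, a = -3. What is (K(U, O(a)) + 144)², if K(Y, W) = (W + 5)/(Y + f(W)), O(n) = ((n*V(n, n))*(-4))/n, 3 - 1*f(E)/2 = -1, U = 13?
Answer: 1018081/49 ≈ 20777.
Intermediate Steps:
f(E) = 8 (f(E) = 6 - 2*(-1) = 6 + 2 = 8)
V(p, P) = ½ (V(p, P) = (¼)*2 = ½)
O(n) = -2 (O(n) = ((n*(½))*(-4))/n = ((n/2)*(-4))/n = (-2*n)/n = -2)
K(Y, W) = (5 + W)/(8 + Y) (K(Y, W) = (W + 5)/(Y + 8) = (5 + W)/(8 + Y))
(K(U, O(a)) + 144)² = ((5 - 2)/(8 + 13) + 144)² = (3/21 + 144)² = ((1/21)*3 + 144)² = (⅐ + 144)² = (1009/7)² = 1018081/49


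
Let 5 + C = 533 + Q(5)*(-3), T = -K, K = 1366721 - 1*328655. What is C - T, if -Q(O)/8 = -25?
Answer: 1037994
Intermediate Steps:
Q(O) = 200 (Q(O) = -8*(-25) = 200)
K = 1038066 (K = 1366721 - 328655 = 1038066)
T = -1038066 (T = -1*1038066 = -1038066)
C = -72 (C = -5 + (533 + 200*(-3)) = -5 + (533 - 600) = -5 - 67 = -72)
C - T = -72 - 1*(-1038066) = -72 + 1038066 = 1037994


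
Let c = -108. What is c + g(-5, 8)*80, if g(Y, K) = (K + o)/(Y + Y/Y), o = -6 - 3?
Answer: -88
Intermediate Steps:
o = -9
g(Y, K) = (-9 + K)/(1 + Y) (g(Y, K) = (K - 9)/(Y + Y/Y) = (-9 + K)/(Y + 1) = (-9 + K)/(1 + Y))
c + g(-5, 8)*80 = -108 + ((-9 + 8)/(1 - 5))*80 = -108 + (-1/(-4))*80 = -108 - 1/4*(-1)*80 = -108 + (1/4)*80 = -108 + 20 = -88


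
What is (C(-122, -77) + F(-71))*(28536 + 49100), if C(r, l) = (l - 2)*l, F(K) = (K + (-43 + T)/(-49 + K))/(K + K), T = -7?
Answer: 201199109111/426 ≈ 4.7230e+8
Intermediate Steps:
F(K) = (K - 50/(-49 + K))/(2*K) (F(K) = (K + (-43 - 7)/(-49 + K))/(K + K) = (K - 50/(-49 + K))/((2*K)) = (K - 50/(-49 + K))*(1/(2*K)) = (K - 50/(-49 + K))/(2*K))
C(r, l) = l*(-2 + l) (C(r, l) = (-2 + l)*l = l*(-2 + l))
(C(-122, -77) + F(-71))*(28536 + 49100) = (-77*(-2 - 77) + (½)*(-50 + (-71)² - 49*(-71))/(-71*(-49 - 71)))*(28536 + 49100) = (-77*(-79) + (½)*(-1/71)*(-50 + 5041 + 3479)/(-120))*77636 = (6083 + (½)*(-1/71)*(-1/120)*8470)*77636 = (6083 + 847/1704)*77636 = (10366279/1704)*77636 = 201199109111/426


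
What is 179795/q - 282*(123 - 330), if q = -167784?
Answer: 9794043421/167784 ≈ 58373.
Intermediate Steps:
179795/q - 282*(123 - 330) = 179795/(-167784) - 282*(123 - 330) = 179795*(-1/167784) - 282*(-207) = -179795/167784 + 58374 = 9794043421/167784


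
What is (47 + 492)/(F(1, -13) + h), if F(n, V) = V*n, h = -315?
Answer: -539/328 ≈ -1.6433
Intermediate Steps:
(47 + 492)/(F(1, -13) + h) = (47 + 492)/(-13*1 - 315) = 539/(-13 - 315) = 539/(-328) = 539*(-1/328) = -539/328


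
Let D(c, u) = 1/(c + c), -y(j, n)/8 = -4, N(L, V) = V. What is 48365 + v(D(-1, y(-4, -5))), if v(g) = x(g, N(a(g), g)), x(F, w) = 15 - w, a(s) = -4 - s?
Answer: 96761/2 ≈ 48381.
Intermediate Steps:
y(j, n) = 32 (y(j, n) = -8*(-4) = 32)
D(c, u) = 1/(2*c)
v(g) = 15 - g
48365 + v(D(-1, y(-4, -5))) = 48365 + (15 - 1/(2*(-1))) = 48365 + (15 - (-1)/2) = 48365 + (15 - 1*(-½)) = 48365 + (15 + ½) = 48365 + 31/2 = 96761/2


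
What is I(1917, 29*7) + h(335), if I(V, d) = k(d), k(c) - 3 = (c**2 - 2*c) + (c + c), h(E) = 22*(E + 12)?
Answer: 48846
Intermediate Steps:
h(E) = 264 + 22*E (h(E) = 22*(12 + E) = 264 + 22*E)
k(c) = 3 + c**2 (k(c) = 3 + ((c**2 - 2*c) + (c + c)) = 3 + ((c**2 - 2*c) + 2*c) = 3 + c**2)
I(V, d) = 3 + d**2
I(1917, 29*7) + h(335) = (3 + (29*7)**2) + (264 + 22*335) = (3 + 203**2) + (264 + 7370) = (3 + 41209) + 7634 = 41212 + 7634 = 48846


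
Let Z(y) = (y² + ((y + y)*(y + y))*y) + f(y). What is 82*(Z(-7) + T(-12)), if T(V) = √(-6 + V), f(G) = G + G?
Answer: -109634 + 246*I*√2 ≈ -1.0963e+5 + 347.9*I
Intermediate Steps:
f(G) = 2*G
Z(y) = y² + 2*y + 4*y³ (Z(y) = (y² + ((y + y)*(y + y))*y) + 2*y = (y² + ((2*y)*(2*y))*y) + 2*y = (y² + (4*y²)*y) + 2*y = (y² + 4*y³) + 2*y = y² + 2*y + 4*y³)
82*(Z(-7) + T(-12)) = 82*(-7*(2 - 7 + 4*(-7)²) + √(-6 - 12)) = 82*(-7*(2 - 7 + 4*49) + √(-18)) = 82*(-7*(2 - 7 + 196) + 3*I*√2) = 82*(-7*191 + 3*I*√2) = 82*(-1337 + 3*I*√2) = -109634 + 246*I*√2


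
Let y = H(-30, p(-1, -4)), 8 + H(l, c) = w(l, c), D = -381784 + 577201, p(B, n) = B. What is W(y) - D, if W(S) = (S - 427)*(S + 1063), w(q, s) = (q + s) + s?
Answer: -673158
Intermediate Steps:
w(q, s) = q + 2*s
D = 195417
H(l, c) = -8 + l + 2*c (H(l, c) = -8 + (l + 2*c) = -8 + l + 2*c)
y = -40 (y = -8 - 30 + 2*(-1) = -8 - 30 - 2 = -40)
W(S) = (-427 + S)*(1063 + S)
W(y) - D = (-453901 + (-40)² + 636*(-40)) - 1*195417 = (-453901 + 1600 - 25440) - 195417 = -477741 - 195417 = -673158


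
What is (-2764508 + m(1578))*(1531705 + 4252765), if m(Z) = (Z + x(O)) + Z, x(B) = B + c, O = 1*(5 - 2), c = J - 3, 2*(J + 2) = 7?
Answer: -15972949126735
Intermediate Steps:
J = 3/2 (J = -2 + (½)*7 = -2 + 7/2 = 3/2 ≈ 1.5000)
c = -3/2 (c = 3/2 - 3 = -3/2 ≈ -1.5000)
O = 3 (O = 1*3 = 3)
x(B) = -3/2 + B (x(B) = B - 3/2 = -3/2 + B)
m(Z) = 3/2 + 2*Z (m(Z) = (Z + (-3/2 + 3)) + Z = (Z + 3/2) + Z = (3/2 + Z) + Z = 3/2 + 2*Z)
(-2764508 + m(1578))*(1531705 + 4252765) = (-2764508 + (3/2 + 2*1578))*(1531705 + 4252765) = (-2764508 + (3/2 + 3156))*5784470 = (-2764508 + 6315/2)*5784470 = -5522701/2*5784470 = -15972949126735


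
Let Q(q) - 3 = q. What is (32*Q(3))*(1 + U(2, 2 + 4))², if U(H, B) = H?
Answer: 1728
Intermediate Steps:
Q(q) = 3 + q
(32*Q(3))*(1 + U(2, 2 + 4))² = (32*(3 + 3))*(1 + 2)² = (32*6)*3² = 192*9 = 1728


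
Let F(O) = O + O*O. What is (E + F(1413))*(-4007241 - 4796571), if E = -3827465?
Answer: 16106424389196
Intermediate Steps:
F(O) = O + O²
(E + F(1413))*(-4007241 - 4796571) = (-3827465 + 1413*(1 + 1413))*(-4007241 - 4796571) = (-3827465 + 1413*1414)*(-8803812) = (-3827465 + 1997982)*(-8803812) = -1829483*(-8803812) = 16106424389196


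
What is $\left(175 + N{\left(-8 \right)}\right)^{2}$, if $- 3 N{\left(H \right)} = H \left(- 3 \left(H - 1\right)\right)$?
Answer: $61009$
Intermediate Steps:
$N{\left(H \right)} = - \frac{H \left(3 - 3 H\right)}{3}$ ($N{\left(H \right)} = - \frac{H \left(- 3 \left(H - 1\right)\right)}{3} = - \frac{H \left(- 3 \left(-1 + H\right)\right)}{3} = - \frac{H \left(3 - 3 H\right)}{3}$)
$\left(175 + N{\left(-8 \right)}\right)^{2} = \left(175 - 8 \left(-1 - 8\right)\right)^{2} = \left(175 - -72\right)^{2} = \left(175 + 72\right)^{2} = 247^{2} = 61009$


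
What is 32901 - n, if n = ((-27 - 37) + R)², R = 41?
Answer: 32372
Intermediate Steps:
n = 529 (n = ((-27 - 37) + 41)² = (-64 + 41)² = (-23)² = 529)
32901 - n = 32901 - 1*529 = 32901 - 529 = 32372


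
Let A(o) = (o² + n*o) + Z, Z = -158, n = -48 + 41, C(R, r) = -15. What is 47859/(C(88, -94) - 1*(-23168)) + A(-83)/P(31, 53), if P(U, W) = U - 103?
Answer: -20731111/208377 ≈ -99.489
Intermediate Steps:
n = -7
P(U, W) = -103 + U
A(o) = -158 + o² - 7*o (A(o) = (o² - 7*o) - 158 = -158 + o² - 7*o)
47859/(C(88, -94) - 1*(-23168)) + A(-83)/P(31, 53) = 47859/(-15 - 1*(-23168)) + (-158 + (-83)² - 7*(-83))/(-103 + 31) = 47859/(-15 + 23168) + (-158 + 6889 + 581)/(-72) = 47859/23153 + 7312*(-1/72) = 47859*(1/23153) - 914/9 = 47859/23153 - 914/9 = -20731111/208377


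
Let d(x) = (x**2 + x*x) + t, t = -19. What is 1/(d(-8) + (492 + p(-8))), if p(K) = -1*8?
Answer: 1/593 ≈ 0.0016863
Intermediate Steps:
d(x) = -19 + 2*x**2 (d(x) = (x**2 + x*x) - 19 = (x**2 + x**2) - 19 = 2*x**2 - 19 = -19 + 2*x**2)
p(K) = -8
1/(d(-8) + (492 + p(-8))) = 1/((-19 + 2*(-8)**2) + (492 - 8)) = 1/((-19 + 2*64) + 484) = 1/((-19 + 128) + 484) = 1/(109 + 484) = 1/593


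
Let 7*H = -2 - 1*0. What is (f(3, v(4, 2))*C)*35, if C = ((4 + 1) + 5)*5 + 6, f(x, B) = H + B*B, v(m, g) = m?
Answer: 30800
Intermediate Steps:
H = -2/7 (H = (-2 - 1*0)/7 = (-2 + 0)/7 = (1/7)*(-2) = -2/7 ≈ -0.28571)
f(x, B) = -2/7 + B**2 (f(x, B) = -2/7 + B*B = -2/7 + B**2)
C = 56 (C = (5 + 5)*5 + 6 = 10*5 + 6 = 50 + 6 = 56)
(f(3, v(4, 2))*C)*35 = ((-2/7 + 4**2)*56)*35 = ((-2/7 + 16)*56)*35 = ((110/7)*56)*35 = 880*35 = 30800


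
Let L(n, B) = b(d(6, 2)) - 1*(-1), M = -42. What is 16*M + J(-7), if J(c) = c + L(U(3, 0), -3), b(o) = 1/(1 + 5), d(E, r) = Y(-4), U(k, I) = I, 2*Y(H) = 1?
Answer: -4067/6 ≈ -677.83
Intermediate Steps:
Y(H) = 1/2 (Y(H) = (1/2)*1 = 1/2)
d(E, r) = 1/2
b(o) = 1/6
L(n, B) = 7/6 (L(n, B) = 1/6 - 1*(-1) = 1/6 + 1 = 7/6)
J(c) = 7/6 + c (J(c) = c + 7/6 = 7/6 + c)
16*M + J(-7) = 16*(-42) + (7/6 - 7) = -672 - 35/6 = -4067/6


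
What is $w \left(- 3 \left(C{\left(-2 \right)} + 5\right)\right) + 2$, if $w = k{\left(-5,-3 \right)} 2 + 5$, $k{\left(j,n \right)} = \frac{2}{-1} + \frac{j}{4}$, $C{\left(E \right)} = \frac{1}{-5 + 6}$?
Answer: $29$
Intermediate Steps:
$C{\left(E \right)} = 1$ ($C{\left(E \right)} = 1^{-1} = 1$)
$k{\left(j,n \right)} = -2 + \frac{j}{4}$ ($k{\left(j,n \right)} = 2 \left(-1\right) + j \frac{1}{4} = -2 + \frac{j}{4}$)
$w = - \frac{3}{2}$ ($w = \left(-2 + \frac{1}{4} \left(-5\right)\right) 2 + 5 = \left(-2 - \frac{5}{4}\right) 2 + 5 = \left(- \frac{13}{4}\right) 2 + 5 = - \frac{13}{2} + 5 = - \frac{3}{2} \approx -1.5$)
$w \left(- 3 \left(C{\left(-2 \right)} + 5\right)\right) + 2 = - \frac{3 \left(- 3 \left(1 + 5\right)\right)}{2} + 2 = - \frac{3 \left(\left(-3\right) 6\right)}{2} + 2 = \left(- \frac{3}{2}\right) \left(-18\right) + 2 = 27 + 2 = 29$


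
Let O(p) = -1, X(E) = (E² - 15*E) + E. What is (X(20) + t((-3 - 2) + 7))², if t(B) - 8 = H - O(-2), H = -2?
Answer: 16129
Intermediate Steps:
X(E) = E² - 14*E
t(B) = 7 (t(B) = 8 + (-2 - 1*(-1)) = 8 + (-2 + 1) = 8 - 1 = 7)
(X(20) + t((-3 - 2) + 7))² = (20*(-14 + 20) + 7)² = (20*6 + 7)² = (120 + 7)² = 127² = 16129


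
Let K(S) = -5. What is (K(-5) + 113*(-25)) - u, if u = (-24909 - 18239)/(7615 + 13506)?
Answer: -59729282/21121 ≈ -2828.0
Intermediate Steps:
u = -43148/21121 ≈ -2.0429
(K(-5) + 113*(-25)) - u = (-5 + 113*(-25)) - 1*(-43148/21121) = (-5 - 2825) + 43148/21121 = -2830 + 43148/21121 = -59729282/21121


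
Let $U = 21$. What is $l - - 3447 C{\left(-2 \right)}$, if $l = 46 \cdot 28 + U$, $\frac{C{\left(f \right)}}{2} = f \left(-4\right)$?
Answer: $56461$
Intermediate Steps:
$C{\left(f \right)} = - 8 f$ ($C{\left(f \right)} = 2 f \left(-4\right) = 2 \left(- 4 f\right) = - 8 f$)
$l = 1309$ ($l = 46 \cdot 28 + 21 = 1288 + 21 = 1309$)
$l - - 3447 C{\left(-2 \right)} = 1309 - - 3447 \left(\left(-8\right) \left(-2\right)\right) = 1309 - \left(-3447\right) 16 = 1309 - -55152 = 1309 + 55152 = 56461$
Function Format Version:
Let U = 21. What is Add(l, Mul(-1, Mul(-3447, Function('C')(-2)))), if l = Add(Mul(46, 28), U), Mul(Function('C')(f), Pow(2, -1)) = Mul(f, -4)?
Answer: 56461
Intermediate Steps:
Function('C')(f) = Mul(-8, f) (Function('C')(f) = Mul(2, Mul(f, -4)) = Mul(2, Mul(-4, f)) = Mul(-8, f))
l = 1309 (l = Add(Mul(46, 28), 21) = Add(1288, 21) = 1309)
Add(l, Mul(-1, Mul(-3447, Function('C')(-2)))) = Add(1309, Mul(-1, Mul(-3447, Mul(-8, -2)))) = Add(1309, Mul(-1, Mul(-3447, 16))) = Add(1309, Mul(-1, -55152)) = Add(1309, 55152) = 56461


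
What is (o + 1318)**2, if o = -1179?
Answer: 19321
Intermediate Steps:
(o + 1318)**2 = (-1179 + 1318)**2 = 139**2 = 19321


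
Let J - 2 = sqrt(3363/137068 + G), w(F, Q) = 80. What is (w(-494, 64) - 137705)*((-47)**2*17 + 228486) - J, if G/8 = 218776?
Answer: -36613617377 - sqrt(8220568095344369)/68534 ≈ -3.6614e+10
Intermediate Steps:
G = 1750208 (G = 8*218776 = 1750208)
J = 2 + sqrt(8220568095344369)/68534 (J = 2 + sqrt(3363/137068 + 1750208) = 2 + sqrt(239897513507/137068) = 2 + sqrt(8220568095344369)/68534 ≈ 1325.0)
(w(-494, 64) - 137705)*((-47)**2*17 + 228486) - J = (80 - 137705)*((-47)**2*17 + 228486) - (2 + sqrt(8220568095344369)/68534) = -137625*(2209*17 + 228486) + (-2 - sqrt(8220568095344369)/68534) = -137625*(37553 + 228486) + (-2 - sqrt(8220568095344369)/68534) = -137625*266039 + (-2 - sqrt(8220568095344369)/68534) = -36613617375 + (-2 - sqrt(8220568095344369)/68534) = -36613617377 - sqrt(8220568095344369)/68534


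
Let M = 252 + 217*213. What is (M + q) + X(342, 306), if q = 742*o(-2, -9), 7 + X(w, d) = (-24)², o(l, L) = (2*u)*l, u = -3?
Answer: 55946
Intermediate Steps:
o(l, L) = -6*l (o(l, L) = (2*(-3))*l = -6*l)
X(w, d) = 569 (X(w, d) = -7 + (-24)² = -7 + 576 = 569)
q = 8904 (q = 742*(-6*(-2)) = 742*12 = 8904)
M = 46473 (M = 252 + 46221 = 46473)
(M + q) + X(342, 306) = (46473 + 8904) + 569 = 55377 + 569 = 55946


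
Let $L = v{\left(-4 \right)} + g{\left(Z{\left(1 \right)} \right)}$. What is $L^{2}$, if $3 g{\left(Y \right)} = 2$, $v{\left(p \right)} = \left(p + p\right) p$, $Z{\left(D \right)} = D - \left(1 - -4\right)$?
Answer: $\frac{9604}{9} \approx 1067.1$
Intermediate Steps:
$Z{\left(D \right)} = -5 + D$ ($Z{\left(D \right)} = D - \left(1 + 4\right) = D - 5 = -5 + D$)
$v{\left(p \right)} = 2 p^{2}$ ($v{\left(p \right)} = 2 p p = 2 p^{2}$)
$g{\left(Y \right)} = \frac{2}{3}$ ($g{\left(Y \right)} = \frac{1}{3} \cdot 2 = \frac{2}{3}$)
$L = \frac{98}{3}$ ($L = 2 \left(-4\right)^{2} + \frac{2}{3} = 2 \cdot 16 + \frac{2}{3} = 32 + \frac{2}{3} = \frac{98}{3} \approx 32.667$)
$L^{2} = \left(\frac{98}{3}\right)^{2} = \frac{9604}{9}$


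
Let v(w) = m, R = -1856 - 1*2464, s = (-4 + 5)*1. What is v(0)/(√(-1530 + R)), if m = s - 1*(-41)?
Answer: -7*I*√26/65 ≈ -0.54913*I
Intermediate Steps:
s = 1 (s = 1*1 = 1)
R = -4320 (R = -1856 - 2464 = -4320)
m = 42 (m = 1 - 1*(-41) = 1 + 41 = 42)
v(w) = 42
v(0)/(√(-1530 + R)) = 42/(√(-1530 - 4320)) = 42/(√(-5850)) = 42/((15*I*√26)) = 42*(-I*√26/390) = -7*I*√26/65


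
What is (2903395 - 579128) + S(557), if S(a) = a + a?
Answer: 2325381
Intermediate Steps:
S(a) = 2*a
(2903395 - 579128) + S(557) = (2903395 - 579128) + 2*557 = 2324267 + 1114 = 2325381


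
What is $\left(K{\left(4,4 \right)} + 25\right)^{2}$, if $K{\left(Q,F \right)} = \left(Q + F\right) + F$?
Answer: $1369$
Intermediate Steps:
$K{\left(Q,F \right)} = Q + 2 F$ ($K{\left(Q,F \right)} = \left(F + Q\right) + F = Q + 2 F$)
$\left(K{\left(4,4 \right)} + 25\right)^{2} = \left(\left(4 + 2 \cdot 4\right) + 25\right)^{2} = \left(\left(4 + 8\right) + 25\right)^{2} = \left(12 + 25\right)^{2} = 37^{2} = 1369$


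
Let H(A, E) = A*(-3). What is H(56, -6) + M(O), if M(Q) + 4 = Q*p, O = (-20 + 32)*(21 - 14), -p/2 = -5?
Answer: 668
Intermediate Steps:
p = 10 (p = -2*(-5) = 10)
H(A, E) = -3*A
O = 84 (O = 12*7 = 84)
M(Q) = -4 + 10*Q (M(Q) = -4 + Q*10 = -4 + 10*Q)
H(56, -6) + M(O) = -3*56 + (-4 + 10*84) = -168 + (-4 + 840) = -168 + 836 = 668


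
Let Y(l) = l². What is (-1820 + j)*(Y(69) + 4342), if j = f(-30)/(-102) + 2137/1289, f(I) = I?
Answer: -362653379258/21913 ≈ -1.6550e+7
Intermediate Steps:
j = 42774/21913 (j = -30/(-102) + 2137/1289 = -30*(-1/102) + 2137*(1/1289) = 5/17 + 2137/1289 = 42774/21913 ≈ 1.9520)
(-1820 + j)*(Y(69) + 4342) = (-1820 + 42774/21913)*(69² + 4342) = -39838886*(4761 + 4342)/21913 = -39838886/21913*9103 = -362653379258/21913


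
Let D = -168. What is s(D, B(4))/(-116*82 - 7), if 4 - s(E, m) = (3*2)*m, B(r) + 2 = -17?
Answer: -118/9519 ≈ -0.012396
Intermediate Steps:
B(r) = -19 (B(r) = -2 - 17 = -19)
s(E, m) = 4 - 6*m (s(E, m) = 4 - 3*2*m = 4 - 6*m)
s(D, B(4))/(-116*82 - 7) = (4 - 6*(-19))/(-116*82 - 7) = (4 + 114)/(-9512 - 7) = 118/(-9519) = 118*(-1/9519) = -118/9519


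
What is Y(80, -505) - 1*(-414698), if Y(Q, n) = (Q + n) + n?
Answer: 413768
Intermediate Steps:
Y(Q, n) = Q + 2*n
Y(80, -505) - 1*(-414698) = (80 + 2*(-505)) - 1*(-414698) = (80 - 1010) + 414698 = -930 + 414698 = 413768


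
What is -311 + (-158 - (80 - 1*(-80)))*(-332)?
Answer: 105265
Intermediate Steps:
-311 + (-158 - (80 - 1*(-80)))*(-332) = -311 + (-158 - (80 + 80))*(-332) = -311 + (-158 - 1*160)*(-332) = -311 + (-158 - 160)*(-332) = -311 - 318*(-332) = -311 + 105576 = 105265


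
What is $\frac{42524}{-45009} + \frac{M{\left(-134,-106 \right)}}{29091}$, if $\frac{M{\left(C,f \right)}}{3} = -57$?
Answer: $- \frac{414920741}{436452273} \approx -0.95067$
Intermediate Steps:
$M{\left(C,f \right)} = -171$ ($M{\left(C,f \right)} = 3 \left(-57\right) = -171$)
$\frac{42524}{-45009} + \frac{M{\left(-134,-106 \right)}}{29091} = \frac{42524}{-45009} - \frac{171}{29091} = 42524 \left(- \frac{1}{45009}\right) - \frac{57}{9697} = - \frac{42524}{45009} - \frac{57}{9697} = - \frac{414920741}{436452273}$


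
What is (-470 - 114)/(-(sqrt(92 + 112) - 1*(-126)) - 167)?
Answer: 171112/85645 - 1168*sqrt(51)/85645 ≈ 1.9005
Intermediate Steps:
(-470 - 114)/(-(sqrt(92 + 112) - 1*(-126)) - 167) = -584/(-(sqrt(204) + 126) - 167) = -584/(-(2*sqrt(51) + 126) - 167) = -584/(-(126 + 2*sqrt(51)) - 167) = -584/((-126 - 2*sqrt(51)) - 167) = -584/(-293 - 2*sqrt(51))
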